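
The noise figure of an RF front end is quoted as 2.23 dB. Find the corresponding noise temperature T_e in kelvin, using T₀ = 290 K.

F = 10^(2.23/10) = 1.67109
T_e = (F − 1)·T₀ = (1.67109 − 1) × 290 = 195 K

195 K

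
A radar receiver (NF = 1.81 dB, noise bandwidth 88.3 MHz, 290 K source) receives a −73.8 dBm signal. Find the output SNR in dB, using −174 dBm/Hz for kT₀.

18.9 dB

Noise floor: N = −174 + 10 log₁₀(B) + NF
10 log₁₀(8.83×10⁷) = 79.46 dB
N = −174 + 79.46 + 1.81 = −92.73 dBm
SNR = P_sig − N = −73.8 − (−92.73) = 18.93 dB → 18.9 dB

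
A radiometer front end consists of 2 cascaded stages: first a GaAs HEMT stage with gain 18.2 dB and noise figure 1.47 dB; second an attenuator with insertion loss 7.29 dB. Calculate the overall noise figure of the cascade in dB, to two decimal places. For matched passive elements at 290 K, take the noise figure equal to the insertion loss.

1.67 dB

Convert to linear (a loss of L dB is a gain of −L dB): F_i = 10^(NF_i/10), G_i = 10^(G_i,dB/10)
  Stage 1: F_1 = 10^(1.47/10) = 1.403, G_1 = 10^(18.2/10) = 66.07
  Stage 2: F_2 = 10^(7.29/10) = 5.358, G_2 = 10^(−7.29/10) = 0.1866
Friis cascade:
  F = 1.403 + (5.358 − 1)/66.07 = 1.469
NF = 10 log₁₀(1.469) = 1.67 dB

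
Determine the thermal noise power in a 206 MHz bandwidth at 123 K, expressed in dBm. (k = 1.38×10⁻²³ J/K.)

−94.6 dBm

P_n = kTB = 1.38×10⁻²³ × 123 × 2.06×10⁸ = 3.50×10⁻¹³ W
In dBm: 10 log₁₀(3.50×10⁻¹³ / 10⁻³) = −94.6 dBm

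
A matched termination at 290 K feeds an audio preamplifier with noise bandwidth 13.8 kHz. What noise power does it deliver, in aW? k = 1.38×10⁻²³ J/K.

P_n = kTB = 1.38×10⁻²³ × 290 × 1.38×10⁴ = 5.52×10⁻¹⁷ W = 55.2 aW

55.2 aW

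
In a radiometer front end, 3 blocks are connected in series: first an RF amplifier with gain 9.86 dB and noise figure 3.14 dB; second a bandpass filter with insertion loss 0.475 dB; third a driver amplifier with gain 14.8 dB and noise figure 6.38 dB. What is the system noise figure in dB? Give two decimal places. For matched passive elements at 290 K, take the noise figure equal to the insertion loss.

Convert to linear (a loss of L dB is a gain of −L dB): F_i = 10^(NF_i/10), G_i = 10^(G_i,dB/10)
  Stage 1: F_1 = 10^(3.14/10) = 2.061, G_1 = 10^(9.86/10) = 9.683
  Stage 2: F_2 = 10^(0.475/10) = 1.116, G_2 = 10^(−0.475/10) = 0.8964
  Stage 3: F_3 = 10^(6.38/10) = 4.345, G_3 = 10^(14.8/10) = 30.20
Friis cascade:
  F = 2.061 + (1.116 − 1)/9.683 + (4.345 − 1)/8.680 = 2.458
NF = 10 log₁₀(2.458) = 3.91 dB

3.91 dB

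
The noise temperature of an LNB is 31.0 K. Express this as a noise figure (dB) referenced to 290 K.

0.441 dB

F = 1 + T_e/T₀ = 1 + 31.0/290 = 1.1069
NF = 10 log₁₀(1.1069) = 0.441 dB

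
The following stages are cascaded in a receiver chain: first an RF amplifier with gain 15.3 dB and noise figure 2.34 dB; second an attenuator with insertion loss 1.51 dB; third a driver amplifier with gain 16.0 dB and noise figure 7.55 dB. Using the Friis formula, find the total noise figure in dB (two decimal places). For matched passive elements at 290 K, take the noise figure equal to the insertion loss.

Convert to linear (a loss of L dB is a gain of −L dB): F_i = 10^(NF_i/10), G_i = 10^(G_i,dB/10)
  Stage 1: F_1 = 10^(2.34/10) = 1.714, G_1 = 10^(15.3/10) = 33.88
  Stage 2: F_2 = 10^(1.51/10) = 1.416, G_2 = 10^(−1.51/10) = 0.7063
  Stage 3: F_3 = 10^(7.55/10) = 5.689, G_3 = 10^(16.0/10) = 39.81
Friis cascade:
  F = 1.714 + (1.416 − 1)/33.88 + (5.689 − 1)/23.93 = 1.922
NF = 10 log₁₀(1.922) = 2.84 dB

2.84 dB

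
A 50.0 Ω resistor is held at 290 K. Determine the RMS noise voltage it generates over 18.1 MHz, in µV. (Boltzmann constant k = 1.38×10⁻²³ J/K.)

3.81 µV

V_n = √(4kTRB)
4kTRB = 4 × 1.38×10⁻²³ × 290 × 5.00×10¹ × 1.81×10⁷ = 1.45×10⁻¹¹ V²
V_n = √(1.45×10⁻¹¹) = 3.81×10⁻⁶ V = 3.81 µV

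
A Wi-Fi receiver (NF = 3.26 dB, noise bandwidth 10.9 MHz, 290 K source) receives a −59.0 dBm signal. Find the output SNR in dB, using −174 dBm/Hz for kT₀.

Noise floor: N = −174 + 10 log₁₀(B) + NF
10 log₁₀(1.09×10⁷) = 70.37 dB
N = −174 + 70.37 + 3.26 = −100.37 dBm
SNR = P_sig − N = −59.0 − (−100.37) = 41.37 dB → 41.4 dB

41.4 dB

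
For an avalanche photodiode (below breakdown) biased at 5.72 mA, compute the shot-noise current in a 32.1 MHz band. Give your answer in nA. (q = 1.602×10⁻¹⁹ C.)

243 nA

I_n = √(2qI·B)
2qI·B = 2 × 1.602×10⁻¹⁹ × 5.72×10⁻³ × 3.21×10⁷ = 5.88×10⁻¹⁴ A²
I_n = √(5.88×10⁻¹⁴) = 2.43×10⁻⁷ A = 243 nA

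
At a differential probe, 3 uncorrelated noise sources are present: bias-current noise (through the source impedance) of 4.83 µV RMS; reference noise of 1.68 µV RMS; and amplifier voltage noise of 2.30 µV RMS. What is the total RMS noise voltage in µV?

5.61 µV

Uncorrelated sources add in power (mean-square): V_tot = √(ΣV_i²)
V_tot = √[(4.83×10⁻⁶)² + (1.68×10⁻⁶)² + (2.30×10⁻⁶)²] = 5.61×10⁻⁶ V = 5.61 µV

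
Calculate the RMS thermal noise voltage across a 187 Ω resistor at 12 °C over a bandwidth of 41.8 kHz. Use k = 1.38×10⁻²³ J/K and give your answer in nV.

T = 12 °C + 273.15 = 285.15 K
V_n = √(4kTRB)
4kTRB = 4 × 1.38×10⁻²³ × 285.15 × 1.87×10² × 4.18×10⁴ = 1.23×10⁻¹³ V²
V_n = √(1.23×10⁻¹³) = 3.51×10⁻⁷ V = 351 nV

351 nV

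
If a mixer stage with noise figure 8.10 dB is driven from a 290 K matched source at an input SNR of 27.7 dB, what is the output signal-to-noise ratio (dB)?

By definition F = SNR_in/SNR_out, so in dB: SNR_out = SNR_in − NF
SNR_out = 27.7 − 8.10 = 19.60 dB

19.60 dB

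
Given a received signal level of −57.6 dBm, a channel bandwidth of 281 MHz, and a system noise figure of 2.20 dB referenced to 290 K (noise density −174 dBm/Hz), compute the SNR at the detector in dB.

29.7 dB

Noise floor: N = −174 + 10 log₁₀(B) + NF
10 log₁₀(2.81×10⁸) = 84.49 dB
N = −174 + 84.49 + 2.20 = −87.31 dBm
SNR = P_sig − N = −57.6 − (−87.31) = 29.71 dB → 29.7 dB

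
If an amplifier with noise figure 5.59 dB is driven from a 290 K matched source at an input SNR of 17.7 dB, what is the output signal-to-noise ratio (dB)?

By definition F = SNR_in/SNR_out, so in dB: SNR_out = SNR_in − NF
SNR_out = 17.7 − 5.59 = 12.11 dB

12.11 dB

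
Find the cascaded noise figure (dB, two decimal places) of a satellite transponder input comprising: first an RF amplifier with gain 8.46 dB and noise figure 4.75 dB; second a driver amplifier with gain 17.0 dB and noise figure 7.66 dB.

5.65 dB

Convert to linear (a loss of L dB is a gain of −L dB): F_i = 10^(NF_i/10), G_i = 10^(G_i,dB/10)
  Stage 1: F_1 = 10^(4.75/10) = 2.985, G_1 = 10^(8.46/10) = 7.015
  Stage 2: F_2 = 10^(7.66/10) = 5.834, G_2 = 10^(17.0/10) = 50.12
Friis cascade:
  F = 2.985 + (5.834 − 1)/7.015 = 3.675
NF = 10 log₁₀(3.675) = 5.65 dB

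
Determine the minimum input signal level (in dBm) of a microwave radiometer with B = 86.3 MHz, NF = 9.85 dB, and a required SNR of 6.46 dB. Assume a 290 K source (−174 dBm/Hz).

−78.3 dBm

Sensitivity = −174 + 10 log₁₀(B) + NF + SNR_min
= −174 + 79.36 + 9.85 + 6.46
= −78.33 dBm → −78.3 dBm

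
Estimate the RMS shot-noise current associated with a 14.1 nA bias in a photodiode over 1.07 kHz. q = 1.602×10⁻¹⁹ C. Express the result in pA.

2.20 pA

I_n = √(2qI·B)
2qI·B = 2 × 1.602×10⁻¹⁹ × 1.41×10⁻⁸ × 1.07×10³ = 4.83×10⁻²⁴ A²
I_n = √(4.83×10⁻²⁴) = 2.20×10⁻¹² A = 2.20 pA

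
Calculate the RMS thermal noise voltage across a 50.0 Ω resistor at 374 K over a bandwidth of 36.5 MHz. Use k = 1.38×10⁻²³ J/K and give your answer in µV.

6.14 µV

V_n = √(4kTRB)
4kTRB = 4 × 1.38×10⁻²³ × 374 × 5.00×10¹ × 3.65×10⁷ = 3.77×10⁻¹¹ V²
V_n = √(3.77×10⁻¹¹) = 6.14×10⁻⁶ V = 6.14 µV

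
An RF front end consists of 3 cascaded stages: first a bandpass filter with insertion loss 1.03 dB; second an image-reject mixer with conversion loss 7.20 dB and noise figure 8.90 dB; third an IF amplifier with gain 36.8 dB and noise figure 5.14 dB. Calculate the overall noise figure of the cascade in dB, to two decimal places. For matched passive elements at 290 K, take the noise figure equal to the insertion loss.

Convert to linear (a loss of L dB is a gain of −L dB): F_i = 10^(NF_i/10), G_i = 10^(G_i,dB/10)
  Stage 1: F_1 = 10^(1.03/10) = 1.268, G_1 = 10^(−1.03/10) = 0.7889
  Stage 2: F_2 = 10^(8.90/10) = 7.762, G_2 = 10^(−7.20/10) = 0.1905
  Stage 3: F_3 = 10^(5.14/10) = 3.266, G_3 = 10^(36.8/10) = 4786
Friis cascade:
  F = 1.268 + (7.762 − 1)/0.7889 + (3.266 − 1)/0.1503 = 24.91
NF = 10 log₁₀(24.91) = 13.96 dB

13.96 dB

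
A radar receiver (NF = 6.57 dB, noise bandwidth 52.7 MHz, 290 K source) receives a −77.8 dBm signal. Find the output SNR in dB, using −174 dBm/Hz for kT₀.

Noise floor: N = −174 + 10 log₁₀(B) + NF
10 log₁₀(5.27×10⁷) = 77.22 dB
N = −174 + 77.22 + 6.57 = −90.21 dBm
SNR = P_sig − N = −77.8 − (−90.21) = 12.41 dB → 12.4 dB

12.4 dB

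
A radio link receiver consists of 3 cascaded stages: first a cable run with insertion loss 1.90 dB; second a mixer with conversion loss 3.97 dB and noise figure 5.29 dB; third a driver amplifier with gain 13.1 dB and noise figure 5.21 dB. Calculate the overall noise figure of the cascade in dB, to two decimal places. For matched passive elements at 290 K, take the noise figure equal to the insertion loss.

Convert to linear (a loss of L dB is a gain of −L dB): F_i = 10^(NF_i/10), G_i = 10^(G_i,dB/10)
  Stage 1: F_1 = 10^(1.90/10) = 1.549, G_1 = 10^(−1.90/10) = 0.6457
  Stage 2: F_2 = 10^(5.29/10) = 3.381, G_2 = 10^(−3.97/10) = 0.4009
  Stage 3: F_3 = 10^(5.21/10) = 3.319, G_3 = 10^(13.1/10) = 20.42
Friis cascade:
  F = 1.549 + (3.381 − 1)/0.6457 + (3.319 − 1)/0.2588 = 14.20
NF = 10 log₁₀(14.20) = 11.52 dB

11.52 dB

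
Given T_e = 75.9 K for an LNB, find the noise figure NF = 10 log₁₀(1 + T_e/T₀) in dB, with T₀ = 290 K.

1.01 dB

F = 1 + T_e/T₀ = 1 + 75.9/290 = 1.26172
NF = 10 log₁₀(1.26172) = 1.01 dB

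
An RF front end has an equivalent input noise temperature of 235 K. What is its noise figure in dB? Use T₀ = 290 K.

F = 1 + T_e/T₀ = 1 + 235/290 = 1.81034
NF = 10 log₁₀(1.81034) = 2.58 dB

2.58 dB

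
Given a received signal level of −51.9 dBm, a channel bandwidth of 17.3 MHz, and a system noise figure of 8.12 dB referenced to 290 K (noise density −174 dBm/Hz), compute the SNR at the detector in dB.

Noise floor: N = −174 + 10 log₁₀(B) + NF
10 log₁₀(1.73×10⁷) = 72.38 dB
N = −174 + 72.38 + 8.12 = −93.50 dBm
SNR = P_sig − N = −51.9 − (−93.50) = 41.60 dB → 41.6 dB

41.6 dB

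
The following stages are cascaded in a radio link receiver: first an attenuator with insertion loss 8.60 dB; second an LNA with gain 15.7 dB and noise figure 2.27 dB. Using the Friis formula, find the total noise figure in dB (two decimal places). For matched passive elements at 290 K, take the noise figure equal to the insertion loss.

Convert to linear (a loss of L dB is a gain of −L dB): F_i = 10^(NF_i/10), G_i = 10^(G_i,dB/10)
  Stage 1: F_1 = 10^(8.60/10) = 7.244, G_1 = 10^(−8.60/10) = 0.1380
  Stage 2: F_2 = 10^(2.27/10) = 1.687, G_2 = 10^(15.7/10) = 37.15
Friis cascade:
  F = 7.244 + (1.687 − 1)/0.1380 = 12.22
NF = 10 log₁₀(12.22) = 10.87 dB

10.87 dB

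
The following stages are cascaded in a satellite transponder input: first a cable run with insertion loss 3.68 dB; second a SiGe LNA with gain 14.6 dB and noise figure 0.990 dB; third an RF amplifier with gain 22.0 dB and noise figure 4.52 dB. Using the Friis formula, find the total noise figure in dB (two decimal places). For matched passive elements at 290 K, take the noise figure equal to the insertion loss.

4.88 dB

Convert to linear (a loss of L dB is a gain of −L dB): F_i = 10^(NF_i/10), G_i = 10^(G_i,dB/10)
  Stage 1: F_1 = 10^(3.68/10) = 2.333, G_1 = 10^(−3.68/10) = 0.4285
  Stage 2: F_2 = 10^(0.990/10) = 1.256, G_2 = 10^(14.6/10) = 28.84
  Stage 3: F_3 = 10^(4.52/10) = 2.831, G_3 = 10^(22.0/10) = 158.5
Friis cascade:
  F = 2.333 + (1.256 − 1)/0.4285 + (2.831 − 1)/12.36 = 3.079
NF = 10 log₁₀(3.079) = 4.88 dB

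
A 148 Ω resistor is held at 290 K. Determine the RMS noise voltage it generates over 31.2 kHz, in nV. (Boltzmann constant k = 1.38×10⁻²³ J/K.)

272 nV

V_n = √(4kTRB)
4kTRB = 4 × 1.38×10⁻²³ × 290 × 1.48×10² × 3.12×10⁴ = 7.39×10⁻¹⁴ V²
V_n = √(7.39×10⁻¹⁴) = 2.72×10⁻⁷ V = 272 nV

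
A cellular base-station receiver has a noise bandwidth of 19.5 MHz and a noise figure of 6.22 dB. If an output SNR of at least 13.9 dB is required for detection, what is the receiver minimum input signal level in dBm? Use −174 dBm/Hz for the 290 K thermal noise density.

Sensitivity = −174 + 10 log₁₀(B) + NF + SNR_min
= −174 + 72.9 + 6.22 + 13.9
= −80.98 dBm → −81.0 dBm

−81.0 dBm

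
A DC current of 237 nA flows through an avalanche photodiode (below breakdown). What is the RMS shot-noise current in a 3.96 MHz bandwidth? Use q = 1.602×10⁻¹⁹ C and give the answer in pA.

I_n = √(2qI·B)
2qI·B = 2 × 1.602×10⁻¹⁹ × 2.37×10⁻⁷ × 3.96×10⁶ = 3.01×10⁻¹⁹ A²
I_n = √(3.01×10⁻¹⁹) = 5.48×10⁻¹⁰ A = 548 pA

548 pA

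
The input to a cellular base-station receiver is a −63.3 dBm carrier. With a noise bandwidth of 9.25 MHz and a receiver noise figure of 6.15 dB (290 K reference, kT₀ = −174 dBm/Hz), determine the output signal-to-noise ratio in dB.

34.9 dB

Noise floor: N = −174 + 10 log₁₀(B) + NF
10 log₁₀(9.25×10⁶) = 69.66 dB
N = −174 + 69.66 + 6.15 = −98.19 dBm
SNR = P_sig − N = −63.3 − (−98.19) = 34.89 dB → 34.9 dB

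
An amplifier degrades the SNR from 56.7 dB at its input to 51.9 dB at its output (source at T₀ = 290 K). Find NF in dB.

4.8 dB

NF (dB) = SNR_in(dB) − SNR_out(dB) when the source is at T₀
NF = 56.7 − 51.9 = 4.8 dB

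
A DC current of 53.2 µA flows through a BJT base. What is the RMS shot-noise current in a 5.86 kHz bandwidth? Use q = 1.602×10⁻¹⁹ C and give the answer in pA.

316 pA

I_n = √(2qI·B)
2qI·B = 2 × 1.602×10⁻¹⁹ × 5.32×10⁻⁵ × 5.86×10³ = 9.99×10⁻²⁰ A²
I_n = √(9.99×10⁻²⁰) = 3.16×10⁻¹⁰ A = 316 pA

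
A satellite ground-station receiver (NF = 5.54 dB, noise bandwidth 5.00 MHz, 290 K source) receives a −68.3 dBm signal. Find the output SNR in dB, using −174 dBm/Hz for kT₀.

33.2 dB

Noise floor: N = −174 + 10 log₁₀(B) + NF
10 log₁₀(5.00×10⁶) = 66.99 dB
N = −174 + 66.99 + 5.54 = −101.47 dBm
SNR = P_sig − N = −68.3 − (−101.47) = 33.17 dB → 33.2 dB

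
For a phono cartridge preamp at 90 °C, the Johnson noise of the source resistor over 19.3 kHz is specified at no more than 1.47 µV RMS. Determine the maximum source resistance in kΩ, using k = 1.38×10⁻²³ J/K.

5.59 kΩ

T = 90 °C + 273.15 = 363.15 K
Johnson–Nyquist: V_n = √(4kTRB) ⇒ R = V_n² / (4kTB)
4kTB = 4 × 1.38×10⁻²³ × 363.15 × 1.93×10⁴ = 3.87×10⁻¹⁶
R = (1.47×10⁻⁶)² / 3.87×10⁻¹⁶ = 5.59×10³ Ω = 5.59 kΩ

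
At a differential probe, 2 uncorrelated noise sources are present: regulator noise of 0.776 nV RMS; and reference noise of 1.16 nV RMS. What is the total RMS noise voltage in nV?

1.40 nV

Uncorrelated sources add in power (mean-square): V_tot = √(ΣV_i²)
V_tot = √[(7.76×10⁻¹⁰)² + (1.16×10⁻⁹)²] = 1.40×10⁻⁹ V = 1.40 nV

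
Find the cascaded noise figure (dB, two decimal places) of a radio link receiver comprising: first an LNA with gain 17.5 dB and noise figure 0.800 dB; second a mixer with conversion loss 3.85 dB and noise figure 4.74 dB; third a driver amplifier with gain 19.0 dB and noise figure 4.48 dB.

Convert to linear (a loss of L dB is a gain of −L dB): F_i = 10^(NF_i/10), G_i = 10^(G_i,dB/10)
  Stage 1: F_1 = 10^(0.800/10) = 1.202, G_1 = 10^(17.5/10) = 56.23
  Stage 2: F_2 = 10^(4.74/10) = 2.979, G_2 = 10^(−3.85/10) = 0.4121
  Stage 3: F_3 = 10^(4.48/10) = 2.805, G_3 = 10^(19.0/10) = 79.43
Friis cascade:
  F = 1.202 + (2.979 − 1)/56.23 + (2.805 − 1)/23.17 = 1.315
NF = 10 log₁₀(1.315) = 1.19 dB

1.19 dB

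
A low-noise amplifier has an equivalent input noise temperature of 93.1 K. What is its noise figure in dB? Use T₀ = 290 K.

F = 1 + T_e/T₀ = 1 + 93.1/290 = 1.32103
NF = 10 log₁₀(1.32103) = 1.21 dB

1.21 dB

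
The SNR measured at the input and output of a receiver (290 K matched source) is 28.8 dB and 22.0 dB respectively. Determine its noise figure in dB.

6.8 dB

NF (dB) = SNR_in(dB) − SNR_out(dB) when the source is at T₀
NF = 28.8 − 22.0 = 6.8 dB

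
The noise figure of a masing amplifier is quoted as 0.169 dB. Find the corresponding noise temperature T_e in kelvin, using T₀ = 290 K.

F = 10^(0.169/10) = 1.03968
T_e = (F − 1)·T₀ = (1.03968 − 1) × 290 = 11.5 K

11.5 K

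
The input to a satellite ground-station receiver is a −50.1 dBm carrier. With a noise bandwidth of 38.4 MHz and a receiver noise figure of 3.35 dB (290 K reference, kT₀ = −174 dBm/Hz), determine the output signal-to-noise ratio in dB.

44.7 dB

Noise floor: N = −174 + 10 log₁₀(B) + NF
10 log₁₀(3.84×10⁷) = 75.84 dB
N = −174 + 75.84 + 3.35 = −94.81 dBm
SNR = P_sig − N = −50.1 − (−94.81) = 44.71 dB → 44.7 dB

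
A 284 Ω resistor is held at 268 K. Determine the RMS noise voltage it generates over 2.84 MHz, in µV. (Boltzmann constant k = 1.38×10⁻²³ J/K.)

V_n = √(4kTRB)
4kTRB = 4 × 1.38×10⁻²³ × 268 × 2.84×10² × 2.84×10⁶ = 1.19×10⁻¹¹ V²
V_n = √(1.19×10⁻¹¹) = 3.45×10⁻⁶ V = 3.45 µV

3.45 µV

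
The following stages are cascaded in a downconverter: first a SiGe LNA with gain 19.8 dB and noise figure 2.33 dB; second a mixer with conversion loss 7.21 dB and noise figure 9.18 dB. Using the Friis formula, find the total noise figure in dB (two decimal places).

2.52 dB

Convert to linear (a loss of L dB is a gain of −L dB): F_i = 10^(NF_i/10), G_i = 10^(G_i,dB/10)
  Stage 1: F_1 = 10^(2.33/10) = 1.710, G_1 = 10^(19.8/10) = 95.50
  Stage 2: F_2 = 10^(9.18/10) = 8.279, G_2 = 10^(−7.21/10) = 0.1901
Friis cascade:
  F = 1.710 + (8.279 − 1)/95.50 = 1.786
NF = 10 log₁₀(1.786) = 2.52 dB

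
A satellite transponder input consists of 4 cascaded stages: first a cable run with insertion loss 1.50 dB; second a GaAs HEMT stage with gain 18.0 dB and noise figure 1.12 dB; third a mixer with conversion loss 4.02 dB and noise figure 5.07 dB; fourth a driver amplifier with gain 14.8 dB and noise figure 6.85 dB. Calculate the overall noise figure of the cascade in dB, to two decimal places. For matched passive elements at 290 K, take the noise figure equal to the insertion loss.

3.21 dB

Convert to linear (a loss of L dB is a gain of −L dB): F_i = 10^(NF_i/10), G_i = 10^(G_i,dB/10)
  Stage 1: F_1 = 10^(1.50/10) = 1.413, G_1 = 10^(−1.50/10) = 0.7079
  Stage 2: F_2 = 10^(1.12/10) = 1.294, G_2 = 10^(18.0/10) = 63.10
  Stage 3: F_3 = 10^(5.07/10) = 3.214, G_3 = 10^(−4.02/10) = 0.3963
  Stage 4: F_4 = 10^(6.85/10) = 4.842, G_4 = 10^(14.8/10) = 30.20
Friis cascade:
  F = 1.413 + (1.294 − 1)/0.7079 + (3.214 − 1)/44.67 + (4.842 − 1)/17.70 = 2.095
NF = 10 log₁₀(2.095) = 3.21 dB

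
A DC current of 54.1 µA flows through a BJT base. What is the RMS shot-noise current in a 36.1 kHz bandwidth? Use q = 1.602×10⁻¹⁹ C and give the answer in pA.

I_n = √(2qI·B)
2qI·B = 2 × 1.602×10⁻¹⁹ × 5.41×10⁻⁵ × 3.61×10⁴ = 6.26×10⁻¹⁹ A²
I_n = √(6.26×10⁻¹⁹) = 7.91×10⁻¹⁰ A = 791 pA

791 pA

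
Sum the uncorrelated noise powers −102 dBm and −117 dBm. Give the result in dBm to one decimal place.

Convert to linear, add, convert back:
P₁ = 6.31×10⁻¹⁴ W, P₂ = 2.00×10⁻¹⁵ W
P_tot = 6.51×10⁻¹⁴ W → 10 log₁₀(P_tot / 10⁻³) = −101.9 dBm

−101.9 dBm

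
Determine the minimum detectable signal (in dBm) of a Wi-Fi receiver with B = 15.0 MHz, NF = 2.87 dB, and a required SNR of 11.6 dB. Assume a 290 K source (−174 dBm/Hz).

−87.8 dBm

Sensitivity = −174 + 10 log₁₀(B) + NF + SNR_min
= −174 + 71.76 + 2.87 + 11.6
= −87.77 dBm → −87.8 dBm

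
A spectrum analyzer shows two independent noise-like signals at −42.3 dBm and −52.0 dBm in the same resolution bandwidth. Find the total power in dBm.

−41.9 dBm

Convert to linear, add, convert back:
P₁ = 5.89×10⁻⁸ W, P₂ = 6.31×10⁻⁹ W
P_tot = 6.52×10⁻⁸ W → 10 log₁₀(P_tot / 10⁻³) = −41.9 dBm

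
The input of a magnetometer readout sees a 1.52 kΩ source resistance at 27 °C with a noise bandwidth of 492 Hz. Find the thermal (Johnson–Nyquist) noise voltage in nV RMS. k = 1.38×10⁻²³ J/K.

T = 27 °C + 273.15 = 300.15 K
V_n = √(4kTRB)
4kTRB = 4 × 1.38×10⁻²³ × 300.15 × 1.52×10³ × 4.92×10² = 1.24×10⁻¹⁴ V²
V_n = √(1.24×10⁻¹⁴) = 1.11×10⁻⁷ V = 111 nV

111 nV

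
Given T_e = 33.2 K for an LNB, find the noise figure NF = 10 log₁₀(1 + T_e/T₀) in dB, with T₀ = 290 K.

F = 1 + T_e/T₀ = 1 + 33.2/290 = 1.11448
NF = 10 log₁₀(1.11448) = 0.471 dB

0.471 dB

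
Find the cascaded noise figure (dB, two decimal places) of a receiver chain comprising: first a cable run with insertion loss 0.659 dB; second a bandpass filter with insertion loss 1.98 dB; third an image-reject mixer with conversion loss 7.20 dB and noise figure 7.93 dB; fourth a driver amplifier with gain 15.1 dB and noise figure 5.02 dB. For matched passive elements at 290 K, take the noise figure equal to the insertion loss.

15.10 dB

Convert to linear (a loss of L dB is a gain of −L dB): F_i = 10^(NF_i/10), G_i = 10^(G_i,dB/10)
  Stage 1: F_1 = 10^(0.659/10) = 1.164, G_1 = 10^(−0.659/10) = 0.8592
  Stage 2: F_2 = 10^(1.98/10) = 1.578, G_2 = 10^(−1.98/10) = 0.6339
  Stage 3: F_3 = 10^(7.93/10) = 6.209, G_3 = 10^(−7.20/10) = 0.1905
  Stage 4: F_4 = 10^(5.02/10) = 3.177, G_4 = 10^(15.1/10) = 32.36
Friis cascade:
  F = 1.164 + (1.578 − 1)/0.8592 + (6.209 − 1)/0.5446 + (3.177 − 1)/0.1038 = 32.38
NF = 10 log₁₀(32.38) = 15.10 dB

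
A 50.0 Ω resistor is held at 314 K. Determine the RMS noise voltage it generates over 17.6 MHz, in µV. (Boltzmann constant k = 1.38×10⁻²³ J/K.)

V_n = √(4kTRB)
4kTRB = 4 × 1.38×10⁻²³ × 314 × 5.00×10¹ × 1.76×10⁷ = 1.53×10⁻¹¹ V²
V_n = √(1.53×10⁻¹¹) = 3.91×10⁻⁶ V = 3.91 µV

3.91 µV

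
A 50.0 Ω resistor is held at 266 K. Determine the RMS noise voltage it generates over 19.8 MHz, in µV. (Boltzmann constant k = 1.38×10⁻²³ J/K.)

3.81 µV

V_n = √(4kTRB)
4kTRB = 4 × 1.38×10⁻²³ × 266 × 5.00×10¹ × 1.98×10⁷ = 1.45×10⁻¹¹ V²
V_n = √(1.45×10⁻¹¹) = 3.81×10⁻⁶ V = 3.81 µV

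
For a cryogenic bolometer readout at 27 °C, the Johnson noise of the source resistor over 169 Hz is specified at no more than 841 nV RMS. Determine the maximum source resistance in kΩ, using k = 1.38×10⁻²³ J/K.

253 kΩ

T = 27 °C + 273.15 = 300.15 K
Johnson–Nyquist: V_n = √(4kTRB) ⇒ R = V_n² / (4kTB)
4kTB = 4 × 1.38×10⁻²³ × 300.15 × 1.69×10² = 2.80×10⁻¹⁸
R = (8.41×10⁻⁷)² / 2.80×10⁻¹⁸ = 2.53×10⁵ Ω = 253 kΩ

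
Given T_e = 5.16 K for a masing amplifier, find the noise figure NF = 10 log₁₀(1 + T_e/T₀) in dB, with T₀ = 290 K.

0.077 dB

F = 1 + T_e/T₀ = 1 + 5.16/290 = 1.01779
NF = 10 log₁₀(1.01779) = 0.077 dB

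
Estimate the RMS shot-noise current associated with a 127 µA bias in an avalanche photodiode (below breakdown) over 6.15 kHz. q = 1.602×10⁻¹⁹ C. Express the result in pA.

500 pA

I_n = √(2qI·B)
2qI·B = 2 × 1.602×10⁻¹⁹ × 1.27×10⁻⁴ × 6.15×10³ = 2.50×10⁻¹⁹ A²
I_n = √(2.50×10⁻¹⁹) = 5.00×10⁻¹⁰ A = 500 pA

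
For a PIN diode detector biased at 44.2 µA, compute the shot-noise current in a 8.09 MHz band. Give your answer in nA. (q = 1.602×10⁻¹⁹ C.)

I_n = √(2qI·B)
2qI·B = 2 × 1.602×10⁻¹⁹ × 4.42×10⁻⁵ × 8.09×10⁶ = 1.15×10⁻¹⁶ A²
I_n = √(1.15×10⁻¹⁶) = 1.07×10⁻⁸ A = 10.7 nA

10.7 nA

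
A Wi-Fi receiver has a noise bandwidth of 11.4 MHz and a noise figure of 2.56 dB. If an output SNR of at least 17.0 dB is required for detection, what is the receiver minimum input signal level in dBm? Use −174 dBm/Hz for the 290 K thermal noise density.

Sensitivity = −174 + 10 log₁₀(B) + NF + SNR_min
= −174 + 70.57 + 2.56 + 17.0
= −83.87 dBm → −83.9 dBm

−83.9 dBm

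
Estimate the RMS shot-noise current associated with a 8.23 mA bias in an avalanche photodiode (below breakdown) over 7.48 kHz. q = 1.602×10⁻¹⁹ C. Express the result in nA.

I_n = √(2qI·B)
2qI·B = 2 × 1.602×10⁻¹⁹ × 8.23×10⁻³ × 7.48×10³ = 1.97×10⁻¹⁷ A²
I_n = √(1.97×10⁻¹⁷) = 4.44×10⁻⁹ A = 4.44 nA

4.44 nA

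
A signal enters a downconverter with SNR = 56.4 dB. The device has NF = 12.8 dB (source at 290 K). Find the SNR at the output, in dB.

43.6 dB

By definition F = SNR_in/SNR_out, so in dB: SNR_out = SNR_in − NF
SNR_out = 56.4 − 12.8 = 43.6 dB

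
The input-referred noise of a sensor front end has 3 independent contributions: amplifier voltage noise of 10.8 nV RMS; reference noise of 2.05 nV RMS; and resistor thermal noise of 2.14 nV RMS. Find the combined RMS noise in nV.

Uncorrelated sources add in power (mean-square): V_tot = √(ΣV_i²)
V_tot = √[(1.08×10⁻⁸)² + (2.05×10⁻⁹)² + (2.14×10⁻⁹)²] = 1.12×10⁻⁸ V = 11.2 nV

11.2 nV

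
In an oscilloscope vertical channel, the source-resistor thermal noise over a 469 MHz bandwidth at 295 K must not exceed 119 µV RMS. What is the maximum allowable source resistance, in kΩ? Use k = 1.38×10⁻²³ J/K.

Johnson–Nyquist: V_n = √(4kTRB) ⇒ R = V_n² / (4kTB)
4kTB = 4 × 1.38×10⁻²³ × 295 × 4.69×10⁸ = 7.64×10⁻¹²
R = (1.19×10⁻⁴)² / 7.64×10⁻¹² = 1.85×10³ Ω = 1.85 kΩ

1.85 kΩ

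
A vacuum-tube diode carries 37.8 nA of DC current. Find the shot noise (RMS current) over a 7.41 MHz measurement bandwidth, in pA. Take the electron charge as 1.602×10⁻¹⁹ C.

I_n = √(2qI·B)
2qI·B = 2 × 1.602×10⁻¹⁹ × 3.78×10⁻⁸ × 7.41×10⁶ = 8.97×10⁻²⁰ A²
I_n = √(8.97×10⁻²⁰) = 3.00×10⁻¹⁰ A = 300 pA

300 pA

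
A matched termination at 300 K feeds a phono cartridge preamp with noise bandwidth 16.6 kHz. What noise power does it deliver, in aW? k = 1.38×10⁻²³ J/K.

P_n = kTB = 1.38×10⁻²³ × 300 × 1.66×10⁴ = 6.87×10⁻¹⁷ W = 68.7 aW

68.7 aW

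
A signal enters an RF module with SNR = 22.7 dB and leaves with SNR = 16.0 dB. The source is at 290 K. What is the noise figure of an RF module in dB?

NF (dB) = SNR_in(dB) − SNR_out(dB) when the source is at T₀
NF = 22.7 − 16.0 = 6.7 dB

6.7 dB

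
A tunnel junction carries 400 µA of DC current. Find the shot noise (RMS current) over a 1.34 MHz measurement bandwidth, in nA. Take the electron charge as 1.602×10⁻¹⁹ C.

I_n = √(2qI·B)
2qI·B = 2 × 1.602×10⁻¹⁹ × 4.00×10⁻⁴ × 1.34×10⁶ = 1.72×10⁻¹⁶ A²
I_n = √(1.72×10⁻¹⁶) = 1.31×10⁻⁸ A = 13.1 nA

13.1 nA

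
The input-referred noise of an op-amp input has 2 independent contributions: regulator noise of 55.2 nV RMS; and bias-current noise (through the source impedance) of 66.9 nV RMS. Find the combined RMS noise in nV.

86.7 nV

Uncorrelated sources add in power (mean-square): V_tot = √(ΣV_i²)
V_tot = √[(5.52×10⁻⁸)² + (6.69×10⁻⁸)²] = 8.67×10⁻⁸ V = 86.7 nV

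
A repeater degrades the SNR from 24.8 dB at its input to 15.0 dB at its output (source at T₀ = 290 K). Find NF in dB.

9.8 dB

NF (dB) = SNR_in(dB) − SNR_out(dB) when the source is at T₀
NF = 24.8 − 15.0 = 9.8 dB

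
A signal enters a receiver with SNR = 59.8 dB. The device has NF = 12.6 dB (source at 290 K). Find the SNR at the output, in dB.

47.2 dB

By definition F = SNR_in/SNR_out, so in dB: SNR_out = SNR_in − NF
SNR_out = 59.8 − 12.6 = 47.2 dB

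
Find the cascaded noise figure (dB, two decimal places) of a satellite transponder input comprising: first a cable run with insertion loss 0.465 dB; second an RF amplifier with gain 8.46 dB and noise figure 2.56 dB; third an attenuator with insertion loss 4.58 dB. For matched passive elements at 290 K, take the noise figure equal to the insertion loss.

Convert to linear (a loss of L dB is a gain of −L dB): F_i = 10^(NF_i/10), G_i = 10^(G_i,dB/10)
  Stage 1: F_1 = 10^(0.465/10) = 1.113, G_1 = 10^(−0.465/10) = 0.8985
  Stage 2: F_2 = 10^(2.56/10) = 1.803, G_2 = 10^(8.46/10) = 7.015
  Stage 3: F_3 = 10^(4.58/10) = 2.871, G_3 = 10^(−4.58/10) = 0.3483
Friis cascade:
  F = 1.113 + (1.803 − 1)/0.8985 + (2.871 − 1)/6.302 = 2.304
NF = 10 log₁₀(2.304) = 3.62 dB

3.62 dB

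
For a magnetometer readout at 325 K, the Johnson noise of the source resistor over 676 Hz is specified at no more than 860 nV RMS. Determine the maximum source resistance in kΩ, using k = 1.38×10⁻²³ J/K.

61.0 kΩ

Johnson–Nyquist: V_n = √(4kTRB) ⇒ R = V_n² / (4kTB)
4kTB = 4 × 1.38×10⁻²³ × 325 × 6.76×10² = 1.21×10⁻¹⁷
R = (8.60×10⁻⁷)² / 1.21×10⁻¹⁷ = 6.10×10⁴ Ω = 61.0 kΩ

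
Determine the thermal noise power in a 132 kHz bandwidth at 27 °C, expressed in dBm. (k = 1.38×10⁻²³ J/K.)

T = 27 °C + 273.15 = 300.15 K
P_n = kTB = 1.38×10⁻²³ × 300.15 × 1.32×10⁵ = 5.47×10⁻¹⁶ W
In dBm: 10 log₁₀(5.47×10⁻¹⁶ / 10⁻³) = −122.6 dBm

−122.6 dBm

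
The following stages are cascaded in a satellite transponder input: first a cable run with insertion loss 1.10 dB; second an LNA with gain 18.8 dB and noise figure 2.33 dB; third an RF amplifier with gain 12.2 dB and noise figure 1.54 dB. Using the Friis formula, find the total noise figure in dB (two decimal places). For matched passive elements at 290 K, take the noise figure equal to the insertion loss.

Convert to linear (a loss of L dB is a gain of −L dB): F_i = 10^(NF_i/10), G_i = 10^(G_i,dB/10)
  Stage 1: F_1 = 10^(1.10/10) = 1.288, G_1 = 10^(−1.10/10) = 0.7762
  Stage 2: F_2 = 10^(2.33/10) = 1.710, G_2 = 10^(18.8/10) = 75.86
  Stage 3: F_3 = 10^(1.54/10) = 1.426, G_3 = 10^(12.2/10) = 16.60
Friis cascade:
  F = 1.288 + (1.710 − 1)/0.7762 + (1.426 − 1)/58.88 = 2.210
NF = 10 log₁₀(2.210) = 3.44 dB

3.44 dB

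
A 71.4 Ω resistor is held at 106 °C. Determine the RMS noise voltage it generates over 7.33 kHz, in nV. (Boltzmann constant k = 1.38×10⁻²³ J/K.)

105 nV

T = 106 °C + 273.15 = 379.15 K
V_n = √(4kTRB)
4kTRB = 4 × 1.38×10⁻²³ × 379.15 × 7.14×10¹ × 7.33×10³ = 1.10×10⁻¹⁴ V²
V_n = √(1.10×10⁻¹⁴) = 1.05×10⁻⁷ V = 105 nV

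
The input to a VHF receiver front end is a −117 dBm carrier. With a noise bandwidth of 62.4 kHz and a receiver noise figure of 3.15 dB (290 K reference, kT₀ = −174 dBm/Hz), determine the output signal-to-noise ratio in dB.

Noise floor: N = −174 + 10 log₁₀(B) + NF
10 log₁₀(6.24×10⁴) = 47.95 dB
N = −174 + 47.95 + 3.15 = −122.90 dBm
SNR = P_sig − N = −117 − (−122.90) = 5.90 dB → 5.9 dB

5.9 dB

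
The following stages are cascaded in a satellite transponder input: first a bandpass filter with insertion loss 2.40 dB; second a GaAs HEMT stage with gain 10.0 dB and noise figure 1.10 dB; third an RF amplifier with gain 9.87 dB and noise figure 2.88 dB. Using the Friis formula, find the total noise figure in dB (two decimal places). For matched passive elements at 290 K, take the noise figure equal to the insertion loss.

Convert to linear (a loss of L dB is a gain of −L dB): F_i = 10^(NF_i/10), G_i = 10^(G_i,dB/10)
  Stage 1: F_1 = 10^(2.40/10) = 1.738, G_1 = 10^(−2.40/10) = 0.5754
  Stage 2: F_2 = 10^(1.10/10) = 1.288, G_2 = 10^(10.0/10) = 10.00
  Stage 3: F_3 = 10^(2.88/10) = 1.941, G_3 = 10^(9.87/10) = 9.705
Friis cascade:
  F = 1.738 + (1.288 − 1)/0.5754 + (1.941 − 1)/5.754 = 2.402
NF = 10 log₁₀(2.402) = 3.81 dB

3.81 dB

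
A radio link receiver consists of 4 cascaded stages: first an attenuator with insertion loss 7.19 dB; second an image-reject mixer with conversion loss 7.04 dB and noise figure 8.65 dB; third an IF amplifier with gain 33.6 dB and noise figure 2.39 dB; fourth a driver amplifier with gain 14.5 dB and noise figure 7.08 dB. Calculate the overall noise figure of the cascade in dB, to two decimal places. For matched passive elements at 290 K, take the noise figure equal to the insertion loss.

17.62 dB

Convert to linear (a loss of L dB is a gain of −L dB): F_i = 10^(NF_i/10), G_i = 10^(G_i,dB/10)
  Stage 1: F_1 = 10^(7.19/10) = 5.236, G_1 = 10^(−7.19/10) = 0.1910
  Stage 2: F_2 = 10^(8.65/10) = 7.328, G_2 = 10^(−7.04/10) = 0.1977
  Stage 3: F_3 = 10^(2.39/10) = 1.734, G_3 = 10^(33.6/10) = 2291
  Stage 4: F_4 = 10^(7.08/10) = 5.105, G_4 = 10^(14.5/10) = 28.18
Friis cascade:
  F = 5.236 + (7.328 − 1)/0.1910 + (1.734 − 1)/0.03776 + (5.105 − 1)/86.50 = 57.85
NF = 10 log₁₀(57.85) = 17.62 dB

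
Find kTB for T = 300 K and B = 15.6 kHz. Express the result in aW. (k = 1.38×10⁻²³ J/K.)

P_n = kTB = 1.38×10⁻²³ × 300 × 1.56×10⁴ = 6.46×10⁻¹⁷ W = 64.6 aW

64.6 aW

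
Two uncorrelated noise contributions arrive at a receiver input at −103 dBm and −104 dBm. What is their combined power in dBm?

Convert to linear, add, convert back:
P₁ = 5.01×10⁻¹⁴ W, P₂ = 3.98×10⁻¹⁴ W
P_tot = 8.99×10⁻¹⁴ W → 10 log₁₀(P_tot / 10⁻³) = −100.5 dBm

−100.5 dBm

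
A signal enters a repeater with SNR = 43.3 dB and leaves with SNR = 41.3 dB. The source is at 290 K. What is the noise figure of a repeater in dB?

NF (dB) = SNR_in(dB) − SNR_out(dB) when the source is at T₀
NF = 43.3 − 41.3 = 2.0 dB

2.0 dB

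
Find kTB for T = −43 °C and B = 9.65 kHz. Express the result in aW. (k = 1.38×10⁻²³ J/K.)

30.6 aW

T = −43 °C + 273.15 = 230.15 K
P_n = kTB = 1.38×10⁻²³ × 230.15 × 9.65×10³ = 3.06×10⁻¹⁷ W = 30.6 aW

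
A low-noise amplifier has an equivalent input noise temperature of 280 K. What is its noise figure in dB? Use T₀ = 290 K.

2.93 dB

F = 1 + T_e/T₀ = 1 + 280/290 = 1.96552
NF = 10 log₁₀(1.96552) = 2.93 dB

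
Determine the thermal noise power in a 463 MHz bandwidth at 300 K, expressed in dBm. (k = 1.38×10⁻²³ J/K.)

P_n = kTB = 1.38×10⁻²³ × 300 × 4.63×10⁸ = 1.92×10⁻¹² W
In dBm: 10 log₁₀(1.92×10⁻¹² / 10⁻³) = −87.2 dBm

−87.2 dBm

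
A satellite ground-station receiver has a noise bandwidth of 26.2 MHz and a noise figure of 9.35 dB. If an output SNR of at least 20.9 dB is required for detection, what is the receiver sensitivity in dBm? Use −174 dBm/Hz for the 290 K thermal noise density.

−69.6 dBm

Sensitivity = −174 + 10 log₁₀(B) + NF + SNR_min
= −174 + 74.18 + 9.35 + 20.9
= −69.57 dBm → −69.6 dBm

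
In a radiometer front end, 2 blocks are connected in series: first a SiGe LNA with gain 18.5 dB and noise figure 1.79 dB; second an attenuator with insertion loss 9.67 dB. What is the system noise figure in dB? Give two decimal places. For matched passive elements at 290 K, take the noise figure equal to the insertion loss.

Convert to linear (a loss of L dB is a gain of −L dB): F_i = 10^(NF_i/10), G_i = 10^(G_i,dB/10)
  Stage 1: F_1 = 10^(1.79/10) = 1.510, G_1 = 10^(18.5/10) = 70.79
  Stage 2: F_2 = 10^(9.67/10) = 9.268, G_2 = 10^(−9.67/10) = 0.1079
Friis cascade:
  F = 1.510 + (9.268 − 1)/70.79 = 1.627
NF = 10 log₁₀(1.627) = 2.11 dB

2.11 dB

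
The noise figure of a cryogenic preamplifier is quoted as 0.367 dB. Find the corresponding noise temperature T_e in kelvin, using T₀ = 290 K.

F = 10^(0.367/10) = 1.08818
T_e = (F − 1)·T₀ = (1.08818 − 1) × 290 = 25.6 K

25.6 K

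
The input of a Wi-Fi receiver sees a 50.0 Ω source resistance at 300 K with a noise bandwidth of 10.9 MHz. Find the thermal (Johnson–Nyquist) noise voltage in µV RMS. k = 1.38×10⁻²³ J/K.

V_n = √(4kTRB)
4kTRB = 4 × 1.38×10⁻²³ × 300 × 5.00×10¹ × 1.09×10⁷ = 9.03×10⁻¹² V²
V_n = √(9.03×10⁻¹²) = 3.00×10⁻⁶ V = 3.00 µV

3.00 µV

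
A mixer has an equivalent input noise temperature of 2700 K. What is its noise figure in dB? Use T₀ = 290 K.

F = 1 + T_e/T₀ = 1 + 2700/290 = 10.3103
NF = 10 log₁₀(10.3103) = 10.13 dB

10.13 dB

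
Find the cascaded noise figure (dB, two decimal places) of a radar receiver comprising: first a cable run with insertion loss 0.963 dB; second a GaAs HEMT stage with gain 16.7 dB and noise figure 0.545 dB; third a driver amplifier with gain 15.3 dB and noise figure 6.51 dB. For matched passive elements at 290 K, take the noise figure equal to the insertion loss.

1.78 dB

Convert to linear (a loss of L dB is a gain of −L dB): F_i = 10^(NF_i/10), G_i = 10^(G_i,dB/10)
  Stage 1: F_1 = 10^(0.963/10) = 1.248, G_1 = 10^(−0.963/10) = 0.8011
  Stage 2: F_2 = 10^(0.545/10) = 1.134, G_2 = 10^(16.7/10) = 46.77
  Stage 3: F_3 = 10^(6.51/10) = 4.477, G_3 = 10^(15.3/10) = 33.88
Friis cascade:
  F = 1.248 + (1.134 − 1)/0.8011 + (4.477 − 1)/37.47 = 1.508
NF = 10 log₁₀(1.508) = 1.78 dB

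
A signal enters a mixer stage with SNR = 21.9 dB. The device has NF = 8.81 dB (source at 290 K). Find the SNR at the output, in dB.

13.09 dB

By definition F = SNR_in/SNR_out, so in dB: SNR_out = SNR_in − NF
SNR_out = 21.9 − 8.81 = 13.09 dB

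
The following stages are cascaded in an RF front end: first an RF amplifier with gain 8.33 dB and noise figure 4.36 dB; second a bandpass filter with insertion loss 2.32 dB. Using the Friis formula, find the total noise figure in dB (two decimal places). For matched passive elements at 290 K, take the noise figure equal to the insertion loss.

4.52 dB

Convert to linear (a loss of L dB is a gain of −L dB): F_i = 10^(NF_i/10), G_i = 10^(G_i,dB/10)
  Stage 1: F_1 = 10^(4.36/10) = 2.729, G_1 = 10^(8.33/10) = 6.808
  Stage 2: F_2 = 10^(2.32/10) = 1.706, G_2 = 10^(−2.32/10) = 0.5861
Friis cascade:
  F = 2.729 + (1.706 − 1)/6.808 = 2.833
NF = 10 log₁₀(2.833) = 4.52 dB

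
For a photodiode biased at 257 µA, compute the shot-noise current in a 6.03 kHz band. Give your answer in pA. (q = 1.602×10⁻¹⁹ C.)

705 pA

I_n = √(2qI·B)
2qI·B = 2 × 1.602×10⁻¹⁹ × 2.57×10⁻⁴ × 6.03×10³ = 4.97×10⁻¹⁹ A²
I_n = √(4.97×10⁻¹⁹) = 7.05×10⁻¹⁰ A = 705 pA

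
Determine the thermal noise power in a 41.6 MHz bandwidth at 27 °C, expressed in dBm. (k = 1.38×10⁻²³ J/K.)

−97.6 dBm

T = 27 °C + 273.15 = 300.15 K
P_n = kTB = 1.38×10⁻²³ × 300.15 × 4.16×10⁷ = 1.72×10⁻¹³ W
In dBm: 10 log₁₀(1.72×10⁻¹³ / 10⁻³) = −97.6 dBm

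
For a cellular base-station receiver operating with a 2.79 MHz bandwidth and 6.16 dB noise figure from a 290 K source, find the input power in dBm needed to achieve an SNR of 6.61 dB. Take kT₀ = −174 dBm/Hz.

−96.8 dBm

Sensitivity = −174 + 10 log₁₀(B) + NF + SNR_min
= −174 + 64.46 + 6.16 + 6.61
= −96.77 dBm → −96.8 dBm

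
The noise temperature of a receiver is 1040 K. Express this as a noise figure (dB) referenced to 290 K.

F = 1 + T_e/T₀ = 1 + 1040/290 = 4.58621
NF = 10 log₁₀(4.58621) = 6.61 dB

6.61 dB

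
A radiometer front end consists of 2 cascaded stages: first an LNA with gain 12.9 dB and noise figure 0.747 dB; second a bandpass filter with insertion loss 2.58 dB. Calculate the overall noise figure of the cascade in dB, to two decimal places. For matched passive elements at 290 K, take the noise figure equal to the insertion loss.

Convert to linear (a loss of L dB is a gain of −L dB): F_i = 10^(NF_i/10), G_i = 10^(G_i,dB/10)
  Stage 1: F_1 = 10^(0.747/10) = 1.188, G_1 = 10^(12.9/10) = 19.50
  Stage 2: F_2 = 10^(2.58/10) = 1.811, G_2 = 10^(−2.58/10) = 0.5521
Friis cascade:
  F = 1.188 + (1.811 − 1)/19.50 = 1.229
NF = 10 log₁₀(1.229) = 0.90 dB

0.90 dB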